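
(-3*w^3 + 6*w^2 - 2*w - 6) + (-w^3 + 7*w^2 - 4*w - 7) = -4*w^3 + 13*w^2 - 6*w - 13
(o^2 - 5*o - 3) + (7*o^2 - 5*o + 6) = 8*o^2 - 10*o + 3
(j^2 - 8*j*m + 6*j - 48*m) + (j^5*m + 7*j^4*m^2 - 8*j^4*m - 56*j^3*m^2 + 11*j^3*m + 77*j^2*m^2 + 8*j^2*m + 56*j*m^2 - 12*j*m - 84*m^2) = j^5*m + 7*j^4*m^2 - 8*j^4*m - 56*j^3*m^2 + 11*j^3*m + 77*j^2*m^2 + 8*j^2*m + j^2 + 56*j*m^2 - 20*j*m + 6*j - 84*m^2 - 48*m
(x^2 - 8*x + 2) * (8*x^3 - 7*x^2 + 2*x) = 8*x^5 - 71*x^4 + 74*x^3 - 30*x^2 + 4*x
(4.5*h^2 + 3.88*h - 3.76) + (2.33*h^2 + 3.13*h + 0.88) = 6.83*h^2 + 7.01*h - 2.88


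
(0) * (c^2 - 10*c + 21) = 0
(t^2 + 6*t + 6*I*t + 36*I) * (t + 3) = t^3 + 9*t^2 + 6*I*t^2 + 18*t + 54*I*t + 108*I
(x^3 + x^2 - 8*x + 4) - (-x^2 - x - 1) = x^3 + 2*x^2 - 7*x + 5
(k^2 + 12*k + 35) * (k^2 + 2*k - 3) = k^4 + 14*k^3 + 56*k^2 + 34*k - 105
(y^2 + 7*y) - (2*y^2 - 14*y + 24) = -y^2 + 21*y - 24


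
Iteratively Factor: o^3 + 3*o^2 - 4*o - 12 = (o - 2)*(o^2 + 5*o + 6) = (o - 2)*(o + 3)*(o + 2)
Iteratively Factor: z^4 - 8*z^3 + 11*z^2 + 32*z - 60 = (z + 2)*(z^3 - 10*z^2 + 31*z - 30) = (z - 5)*(z + 2)*(z^2 - 5*z + 6) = (z - 5)*(z - 2)*(z + 2)*(z - 3)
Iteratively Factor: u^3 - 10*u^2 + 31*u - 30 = (u - 2)*(u^2 - 8*u + 15) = (u - 5)*(u - 2)*(u - 3)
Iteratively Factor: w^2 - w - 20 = (w + 4)*(w - 5)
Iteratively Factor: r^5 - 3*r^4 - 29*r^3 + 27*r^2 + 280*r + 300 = (r + 3)*(r^4 - 6*r^3 - 11*r^2 + 60*r + 100) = (r - 5)*(r + 3)*(r^3 - r^2 - 16*r - 20) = (r - 5)*(r + 2)*(r + 3)*(r^2 - 3*r - 10) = (r - 5)*(r + 2)^2*(r + 3)*(r - 5)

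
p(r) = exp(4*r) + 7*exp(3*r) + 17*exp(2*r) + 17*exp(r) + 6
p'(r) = 4*exp(4*r) + 21*exp(3*r) + 34*exp(2*r) + 17*exp(r)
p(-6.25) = 6.03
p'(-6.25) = 0.03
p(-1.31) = 11.97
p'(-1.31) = 7.50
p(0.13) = 59.43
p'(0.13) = 101.20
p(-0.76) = 18.43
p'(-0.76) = 17.73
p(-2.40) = 7.69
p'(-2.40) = 1.84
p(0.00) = 48.00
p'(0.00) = 76.00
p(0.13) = 59.43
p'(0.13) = 101.20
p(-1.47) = 10.90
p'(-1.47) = 5.97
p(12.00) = 701703770280910823276.85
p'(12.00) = 2806784901602175033807.79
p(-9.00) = 6.00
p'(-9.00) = 0.00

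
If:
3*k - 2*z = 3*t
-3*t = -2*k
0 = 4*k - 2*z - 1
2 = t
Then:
No Solution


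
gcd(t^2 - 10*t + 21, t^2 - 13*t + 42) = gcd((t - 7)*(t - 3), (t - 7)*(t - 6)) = t - 7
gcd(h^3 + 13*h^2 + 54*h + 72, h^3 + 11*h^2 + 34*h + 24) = h^2 + 10*h + 24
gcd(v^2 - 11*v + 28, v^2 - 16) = v - 4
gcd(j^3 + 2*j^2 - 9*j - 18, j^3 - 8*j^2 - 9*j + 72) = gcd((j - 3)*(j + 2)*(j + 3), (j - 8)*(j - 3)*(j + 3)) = j^2 - 9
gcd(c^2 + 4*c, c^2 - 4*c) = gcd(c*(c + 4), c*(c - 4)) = c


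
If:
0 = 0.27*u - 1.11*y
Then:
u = 4.11111111111111*y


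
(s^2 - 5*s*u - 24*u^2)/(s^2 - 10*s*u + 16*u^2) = (s + 3*u)/(s - 2*u)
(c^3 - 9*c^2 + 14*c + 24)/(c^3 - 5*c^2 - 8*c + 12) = (c^2 - 3*c - 4)/(c^2 + c - 2)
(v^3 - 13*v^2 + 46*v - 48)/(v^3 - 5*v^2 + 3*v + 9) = (v^2 - 10*v + 16)/(v^2 - 2*v - 3)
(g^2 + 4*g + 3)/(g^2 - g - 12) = (g + 1)/(g - 4)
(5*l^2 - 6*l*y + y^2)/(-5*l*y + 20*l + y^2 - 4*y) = (-l + y)/(y - 4)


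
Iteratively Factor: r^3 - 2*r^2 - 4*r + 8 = (r - 2)*(r^2 - 4) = (r - 2)*(r + 2)*(r - 2)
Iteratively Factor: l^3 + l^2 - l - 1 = (l - 1)*(l^2 + 2*l + 1) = (l - 1)*(l + 1)*(l + 1)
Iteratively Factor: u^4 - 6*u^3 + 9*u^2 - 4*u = (u)*(u^3 - 6*u^2 + 9*u - 4) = u*(u - 1)*(u^2 - 5*u + 4) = u*(u - 4)*(u - 1)*(u - 1)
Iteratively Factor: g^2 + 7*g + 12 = (g + 3)*(g + 4)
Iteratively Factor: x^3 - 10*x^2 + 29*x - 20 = (x - 5)*(x^2 - 5*x + 4) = (x - 5)*(x - 4)*(x - 1)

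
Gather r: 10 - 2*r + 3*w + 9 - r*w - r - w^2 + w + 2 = r*(-w - 3) - w^2 + 4*w + 21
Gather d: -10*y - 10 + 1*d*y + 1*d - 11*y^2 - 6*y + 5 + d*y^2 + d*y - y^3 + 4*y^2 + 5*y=d*(y^2 + 2*y + 1) - y^3 - 7*y^2 - 11*y - 5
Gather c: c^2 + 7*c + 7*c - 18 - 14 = c^2 + 14*c - 32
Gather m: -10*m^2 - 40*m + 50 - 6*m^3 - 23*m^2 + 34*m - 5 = -6*m^3 - 33*m^2 - 6*m + 45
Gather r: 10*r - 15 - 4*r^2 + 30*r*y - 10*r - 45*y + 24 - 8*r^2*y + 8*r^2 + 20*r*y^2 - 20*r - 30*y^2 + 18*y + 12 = r^2*(4 - 8*y) + r*(20*y^2 + 30*y - 20) - 30*y^2 - 27*y + 21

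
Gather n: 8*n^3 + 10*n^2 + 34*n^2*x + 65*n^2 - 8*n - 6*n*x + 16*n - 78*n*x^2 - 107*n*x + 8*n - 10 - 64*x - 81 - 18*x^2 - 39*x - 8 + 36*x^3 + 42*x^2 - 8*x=8*n^3 + n^2*(34*x + 75) + n*(-78*x^2 - 113*x + 16) + 36*x^3 + 24*x^2 - 111*x - 99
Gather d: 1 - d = 1 - d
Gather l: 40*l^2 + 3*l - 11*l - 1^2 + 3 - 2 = 40*l^2 - 8*l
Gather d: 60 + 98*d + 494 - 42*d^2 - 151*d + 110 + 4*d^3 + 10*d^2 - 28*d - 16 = 4*d^3 - 32*d^2 - 81*d + 648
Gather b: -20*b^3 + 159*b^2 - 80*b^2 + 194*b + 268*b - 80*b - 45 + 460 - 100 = -20*b^3 + 79*b^2 + 382*b + 315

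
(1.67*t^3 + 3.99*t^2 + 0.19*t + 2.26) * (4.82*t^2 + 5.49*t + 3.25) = 8.0494*t^5 + 28.4001*t^4 + 28.2484*t^3 + 24.9038*t^2 + 13.0249*t + 7.345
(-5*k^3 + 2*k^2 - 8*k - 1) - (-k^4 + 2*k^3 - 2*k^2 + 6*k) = k^4 - 7*k^3 + 4*k^2 - 14*k - 1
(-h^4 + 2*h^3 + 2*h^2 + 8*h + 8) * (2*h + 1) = -2*h^5 + 3*h^4 + 6*h^3 + 18*h^2 + 24*h + 8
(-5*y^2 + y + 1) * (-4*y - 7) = 20*y^3 + 31*y^2 - 11*y - 7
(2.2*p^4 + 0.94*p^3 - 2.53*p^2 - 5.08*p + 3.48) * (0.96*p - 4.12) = 2.112*p^5 - 8.1616*p^4 - 6.3016*p^3 + 5.5468*p^2 + 24.2704*p - 14.3376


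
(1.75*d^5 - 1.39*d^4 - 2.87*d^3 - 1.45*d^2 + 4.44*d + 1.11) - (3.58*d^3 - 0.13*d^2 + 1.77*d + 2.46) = 1.75*d^5 - 1.39*d^4 - 6.45*d^3 - 1.32*d^2 + 2.67*d - 1.35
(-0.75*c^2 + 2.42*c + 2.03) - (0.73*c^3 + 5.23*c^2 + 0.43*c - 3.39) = -0.73*c^3 - 5.98*c^2 + 1.99*c + 5.42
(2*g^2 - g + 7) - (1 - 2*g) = 2*g^2 + g + 6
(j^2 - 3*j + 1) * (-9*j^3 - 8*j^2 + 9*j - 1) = -9*j^5 + 19*j^4 + 24*j^3 - 36*j^2 + 12*j - 1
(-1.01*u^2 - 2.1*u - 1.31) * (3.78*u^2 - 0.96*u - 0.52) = -3.8178*u^4 - 6.9684*u^3 - 2.4106*u^2 + 2.3496*u + 0.6812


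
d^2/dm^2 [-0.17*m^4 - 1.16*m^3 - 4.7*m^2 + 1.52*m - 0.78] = -2.04*m^2 - 6.96*m - 9.4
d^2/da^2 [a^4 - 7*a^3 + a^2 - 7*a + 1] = 12*a^2 - 42*a + 2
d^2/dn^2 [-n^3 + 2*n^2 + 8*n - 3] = 4 - 6*n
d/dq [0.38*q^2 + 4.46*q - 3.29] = 0.76*q + 4.46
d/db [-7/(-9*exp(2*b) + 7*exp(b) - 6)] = (49 - 126*exp(b))*exp(b)/(9*exp(2*b) - 7*exp(b) + 6)^2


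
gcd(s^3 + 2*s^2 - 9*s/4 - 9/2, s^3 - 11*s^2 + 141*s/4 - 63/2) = s - 3/2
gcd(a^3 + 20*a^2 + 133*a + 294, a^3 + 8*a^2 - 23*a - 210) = a^2 + 13*a + 42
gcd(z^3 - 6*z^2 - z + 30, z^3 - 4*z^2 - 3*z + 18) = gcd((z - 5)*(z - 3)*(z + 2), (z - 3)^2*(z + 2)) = z^2 - z - 6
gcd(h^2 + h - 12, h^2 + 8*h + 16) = h + 4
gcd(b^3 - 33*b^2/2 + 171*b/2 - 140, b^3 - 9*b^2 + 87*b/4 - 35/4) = b^2 - 17*b/2 + 35/2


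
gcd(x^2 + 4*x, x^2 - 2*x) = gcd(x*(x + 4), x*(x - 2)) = x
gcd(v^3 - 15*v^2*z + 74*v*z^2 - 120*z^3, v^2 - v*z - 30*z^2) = -v + 6*z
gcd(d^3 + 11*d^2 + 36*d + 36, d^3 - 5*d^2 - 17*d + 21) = d + 3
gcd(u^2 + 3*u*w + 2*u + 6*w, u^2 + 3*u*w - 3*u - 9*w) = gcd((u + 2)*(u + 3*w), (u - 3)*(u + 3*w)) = u + 3*w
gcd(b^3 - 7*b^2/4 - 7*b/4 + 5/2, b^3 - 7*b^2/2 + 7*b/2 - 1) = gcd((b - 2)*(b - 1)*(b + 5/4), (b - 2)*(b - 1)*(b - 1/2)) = b^2 - 3*b + 2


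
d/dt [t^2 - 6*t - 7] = 2*t - 6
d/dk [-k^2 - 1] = -2*k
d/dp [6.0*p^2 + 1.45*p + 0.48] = 12.0*p + 1.45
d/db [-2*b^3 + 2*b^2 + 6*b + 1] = -6*b^2 + 4*b + 6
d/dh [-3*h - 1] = -3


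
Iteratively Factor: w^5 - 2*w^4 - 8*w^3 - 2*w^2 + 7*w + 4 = (w + 1)*(w^4 - 3*w^3 - 5*w^2 + 3*w + 4) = (w - 1)*(w + 1)*(w^3 - 2*w^2 - 7*w - 4) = (w - 1)*(w + 1)^2*(w^2 - 3*w - 4) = (w - 4)*(w - 1)*(w + 1)^2*(w + 1)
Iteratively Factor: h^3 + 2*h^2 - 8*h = (h + 4)*(h^2 - 2*h) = (h - 2)*(h + 4)*(h)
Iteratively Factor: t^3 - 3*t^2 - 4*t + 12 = (t + 2)*(t^2 - 5*t + 6) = (t - 2)*(t + 2)*(t - 3)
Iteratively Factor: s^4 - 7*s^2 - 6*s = (s + 1)*(s^3 - s^2 - 6*s) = s*(s + 1)*(s^2 - s - 6) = s*(s + 1)*(s + 2)*(s - 3)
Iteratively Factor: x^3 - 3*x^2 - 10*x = (x)*(x^2 - 3*x - 10) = x*(x + 2)*(x - 5)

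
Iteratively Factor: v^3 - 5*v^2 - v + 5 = (v - 1)*(v^2 - 4*v - 5) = (v - 1)*(v + 1)*(v - 5)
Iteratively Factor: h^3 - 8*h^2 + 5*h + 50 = (h - 5)*(h^2 - 3*h - 10) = (h - 5)*(h + 2)*(h - 5)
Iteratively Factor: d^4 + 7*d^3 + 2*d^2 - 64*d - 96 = (d + 4)*(d^3 + 3*d^2 - 10*d - 24) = (d - 3)*(d + 4)*(d^2 + 6*d + 8) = (d - 3)*(d + 2)*(d + 4)*(d + 4)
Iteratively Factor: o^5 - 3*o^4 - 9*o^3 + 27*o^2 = (o - 3)*(o^4 - 9*o^2) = o*(o - 3)*(o^3 - 9*o) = o^2*(o - 3)*(o^2 - 9) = o^2*(o - 3)^2*(o + 3)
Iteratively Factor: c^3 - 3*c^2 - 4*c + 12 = (c - 3)*(c^2 - 4) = (c - 3)*(c - 2)*(c + 2)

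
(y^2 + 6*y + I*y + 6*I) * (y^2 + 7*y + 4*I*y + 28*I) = y^4 + 13*y^3 + 5*I*y^3 + 38*y^2 + 65*I*y^2 - 52*y + 210*I*y - 168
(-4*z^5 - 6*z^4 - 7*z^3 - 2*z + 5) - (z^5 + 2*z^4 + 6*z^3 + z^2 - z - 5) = -5*z^5 - 8*z^4 - 13*z^3 - z^2 - z + 10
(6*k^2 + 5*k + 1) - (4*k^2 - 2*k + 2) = 2*k^2 + 7*k - 1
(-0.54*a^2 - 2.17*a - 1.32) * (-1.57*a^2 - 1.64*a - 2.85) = 0.8478*a^4 + 4.2925*a^3 + 7.1702*a^2 + 8.3493*a + 3.762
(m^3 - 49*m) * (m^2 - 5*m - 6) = m^5 - 5*m^4 - 55*m^3 + 245*m^2 + 294*m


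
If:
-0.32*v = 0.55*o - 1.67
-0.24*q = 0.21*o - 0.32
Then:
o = 3.03636363636364 - 0.581818181818182*v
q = 0.509090909090909*v - 1.32348484848485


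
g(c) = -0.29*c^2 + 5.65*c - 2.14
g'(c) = 5.65 - 0.58*c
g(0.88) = 2.61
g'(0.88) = 5.14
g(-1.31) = -10.04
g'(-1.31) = 6.41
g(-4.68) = -34.93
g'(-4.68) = 8.36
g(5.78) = 20.83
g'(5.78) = 2.30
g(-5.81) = -44.76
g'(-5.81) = 9.02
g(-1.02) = -8.20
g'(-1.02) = 6.24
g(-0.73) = -6.42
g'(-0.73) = 6.07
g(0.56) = 0.93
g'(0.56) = 5.33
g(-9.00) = -76.48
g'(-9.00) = 10.87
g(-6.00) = -46.48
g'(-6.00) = 9.13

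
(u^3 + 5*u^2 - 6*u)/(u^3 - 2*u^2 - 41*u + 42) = u/(u - 7)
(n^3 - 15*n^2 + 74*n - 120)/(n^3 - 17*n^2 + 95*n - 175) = (n^2 - 10*n + 24)/(n^2 - 12*n + 35)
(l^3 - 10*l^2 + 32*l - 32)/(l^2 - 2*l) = l - 8 + 16/l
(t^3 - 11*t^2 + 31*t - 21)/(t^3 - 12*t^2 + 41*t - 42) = (t - 1)/(t - 2)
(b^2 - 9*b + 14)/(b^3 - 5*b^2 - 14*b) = (b - 2)/(b*(b + 2))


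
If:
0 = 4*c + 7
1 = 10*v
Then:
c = -7/4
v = 1/10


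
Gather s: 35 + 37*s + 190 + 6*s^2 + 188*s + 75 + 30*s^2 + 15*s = 36*s^2 + 240*s + 300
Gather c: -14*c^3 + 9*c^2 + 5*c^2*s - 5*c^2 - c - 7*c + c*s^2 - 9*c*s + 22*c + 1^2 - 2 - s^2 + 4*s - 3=-14*c^3 + c^2*(5*s + 4) + c*(s^2 - 9*s + 14) - s^2 + 4*s - 4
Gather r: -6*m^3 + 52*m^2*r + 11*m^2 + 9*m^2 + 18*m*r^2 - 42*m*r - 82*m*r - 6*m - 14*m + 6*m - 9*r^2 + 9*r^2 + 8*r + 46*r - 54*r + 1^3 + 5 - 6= -6*m^3 + 20*m^2 + 18*m*r^2 - 14*m + r*(52*m^2 - 124*m)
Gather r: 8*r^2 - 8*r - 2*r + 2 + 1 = 8*r^2 - 10*r + 3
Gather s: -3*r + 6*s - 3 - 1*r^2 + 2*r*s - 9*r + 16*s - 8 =-r^2 - 12*r + s*(2*r + 22) - 11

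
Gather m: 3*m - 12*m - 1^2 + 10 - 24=-9*m - 15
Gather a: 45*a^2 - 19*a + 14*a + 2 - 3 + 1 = 45*a^2 - 5*a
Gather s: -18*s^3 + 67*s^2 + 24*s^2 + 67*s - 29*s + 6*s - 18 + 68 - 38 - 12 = -18*s^3 + 91*s^2 + 44*s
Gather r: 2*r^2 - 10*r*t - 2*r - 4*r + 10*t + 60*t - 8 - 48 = 2*r^2 + r*(-10*t - 6) + 70*t - 56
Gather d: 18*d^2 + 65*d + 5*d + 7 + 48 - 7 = 18*d^2 + 70*d + 48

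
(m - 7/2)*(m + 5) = m^2 + 3*m/2 - 35/2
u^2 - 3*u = u*(u - 3)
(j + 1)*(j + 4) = j^2 + 5*j + 4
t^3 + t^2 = t^2*(t + 1)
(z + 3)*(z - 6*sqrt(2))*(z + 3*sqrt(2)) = z^3 - 3*sqrt(2)*z^2 + 3*z^2 - 36*z - 9*sqrt(2)*z - 108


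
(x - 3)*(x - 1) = x^2 - 4*x + 3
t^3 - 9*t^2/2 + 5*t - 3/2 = (t - 3)*(t - 1)*(t - 1/2)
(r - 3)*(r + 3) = r^2 - 9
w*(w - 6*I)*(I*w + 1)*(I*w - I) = -w^4 + w^3 + 7*I*w^3 + 6*w^2 - 7*I*w^2 - 6*w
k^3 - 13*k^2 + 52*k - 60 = (k - 6)*(k - 5)*(k - 2)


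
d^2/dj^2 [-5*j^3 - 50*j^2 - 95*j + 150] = -30*j - 100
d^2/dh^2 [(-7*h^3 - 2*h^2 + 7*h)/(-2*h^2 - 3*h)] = 46/(8*h^3 + 36*h^2 + 54*h + 27)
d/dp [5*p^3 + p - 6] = 15*p^2 + 1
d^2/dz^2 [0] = 0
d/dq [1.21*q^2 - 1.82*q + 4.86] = 2.42*q - 1.82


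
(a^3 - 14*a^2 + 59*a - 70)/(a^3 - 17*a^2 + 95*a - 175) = (a - 2)/(a - 5)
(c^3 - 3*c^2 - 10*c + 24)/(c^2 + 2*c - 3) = (c^2 - 6*c + 8)/(c - 1)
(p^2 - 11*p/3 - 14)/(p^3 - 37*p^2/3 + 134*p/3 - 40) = (3*p + 7)/(3*p^2 - 19*p + 20)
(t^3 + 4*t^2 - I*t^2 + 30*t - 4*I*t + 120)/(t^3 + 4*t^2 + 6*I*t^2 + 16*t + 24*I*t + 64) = (t^2 - I*t + 30)/(t^2 + 6*I*t + 16)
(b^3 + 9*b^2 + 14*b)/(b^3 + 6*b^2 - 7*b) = (b + 2)/(b - 1)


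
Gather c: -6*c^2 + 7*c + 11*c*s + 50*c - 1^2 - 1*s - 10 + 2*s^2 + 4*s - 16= -6*c^2 + c*(11*s + 57) + 2*s^2 + 3*s - 27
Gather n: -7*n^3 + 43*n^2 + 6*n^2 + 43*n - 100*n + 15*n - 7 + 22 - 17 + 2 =-7*n^3 + 49*n^2 - 42*n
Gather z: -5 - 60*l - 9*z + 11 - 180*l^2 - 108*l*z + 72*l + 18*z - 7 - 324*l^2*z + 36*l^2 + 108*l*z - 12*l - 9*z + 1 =-324*l^2*z - 144*l^2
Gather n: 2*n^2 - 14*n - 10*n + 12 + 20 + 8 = 2*n^2 - 24*n + 40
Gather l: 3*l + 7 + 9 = 3*l + 16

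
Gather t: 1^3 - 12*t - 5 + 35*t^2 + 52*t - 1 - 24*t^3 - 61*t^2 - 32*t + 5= -24*t^3 - 26*t^2 + 8*t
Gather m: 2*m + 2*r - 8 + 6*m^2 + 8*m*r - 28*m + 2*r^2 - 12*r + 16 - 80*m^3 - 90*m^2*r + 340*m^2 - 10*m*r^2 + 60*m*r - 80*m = -80*m^3 + m^2*(346 - 90*r) + m*(-10*r^2 + 68*r - 106) + 2*r^2 - 10*r + 8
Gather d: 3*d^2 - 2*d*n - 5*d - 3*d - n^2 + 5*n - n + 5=3*d^2 + d*(-2*n - 8) - n^2 + 4*n + 5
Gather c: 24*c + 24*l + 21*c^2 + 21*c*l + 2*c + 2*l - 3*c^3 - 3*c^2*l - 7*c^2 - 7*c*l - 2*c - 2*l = -3*c^3 + c^2*(14 - 3*l) + c*(14*l + 24) + 24*l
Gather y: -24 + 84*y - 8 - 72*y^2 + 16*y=-72*y^2 + 100*y - 32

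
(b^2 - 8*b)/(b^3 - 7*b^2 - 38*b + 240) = b/(b^2 + b - 30)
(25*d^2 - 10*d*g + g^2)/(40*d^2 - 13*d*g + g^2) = (5*d - g)/(8*d - g)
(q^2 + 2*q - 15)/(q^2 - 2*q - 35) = (q - 3)/(q - 7)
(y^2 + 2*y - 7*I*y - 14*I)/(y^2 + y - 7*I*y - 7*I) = (y + 2)/(y + 1)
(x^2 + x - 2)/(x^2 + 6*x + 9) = (x^2 + x - 2)/(x^2 + 6*x + 9)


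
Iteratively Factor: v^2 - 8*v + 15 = (v - 3)*(v - 5)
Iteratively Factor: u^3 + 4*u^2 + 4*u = (u)*(u^2 + 4*u + 4) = u*(u + 2)*(u + 2)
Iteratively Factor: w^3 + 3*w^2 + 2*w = (w + 1)*(w^2 + 2*w) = (w + 1)*(w + 2)*(w)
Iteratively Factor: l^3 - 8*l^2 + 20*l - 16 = (l - 4)*(l^2 - 4*l + 4) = (l - 4)*(l - 2)*(l - 2)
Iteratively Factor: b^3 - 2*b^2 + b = (b - 1)*(b^2 - b) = (b - 1)^2*(b)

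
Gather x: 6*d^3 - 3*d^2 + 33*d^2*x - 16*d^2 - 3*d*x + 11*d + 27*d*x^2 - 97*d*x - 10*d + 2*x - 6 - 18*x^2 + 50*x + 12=6*d^3 - 19*d^2 + d + x^2*(27*d - 18) + x*(33*d^2 - 100*d + 52) + 6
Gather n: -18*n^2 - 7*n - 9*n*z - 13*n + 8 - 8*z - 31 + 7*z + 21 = -18*n^2 + n*(-9*z - 20) - z - 2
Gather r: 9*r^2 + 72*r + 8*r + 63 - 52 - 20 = 9*r^2 + 80*r - 9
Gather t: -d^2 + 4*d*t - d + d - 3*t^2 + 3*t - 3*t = -d^2 + 4*d*t - 3*t^2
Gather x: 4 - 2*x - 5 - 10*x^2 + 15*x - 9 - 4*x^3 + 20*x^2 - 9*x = -4*x^3 + 10*x^2 + 4*x - 10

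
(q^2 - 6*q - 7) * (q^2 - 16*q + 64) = q^4 - 22*q^3 + 153*q^2 - 272*q - 448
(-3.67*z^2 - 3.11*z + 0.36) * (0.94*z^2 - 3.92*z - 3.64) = -3.4498*z^4 + 11.463*z^3 + 25.8884*z^2 + 9.9092*z - 1.3104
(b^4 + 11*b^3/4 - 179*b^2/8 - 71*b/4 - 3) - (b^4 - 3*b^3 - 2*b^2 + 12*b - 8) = 23*b^3/4 - 163*b^2/8 - 119*b/4 + 5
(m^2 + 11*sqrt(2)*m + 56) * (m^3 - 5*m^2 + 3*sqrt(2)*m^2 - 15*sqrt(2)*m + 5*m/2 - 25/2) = m^5 - 5*m^4 + 14*sqrt(2)*m^4 - 70*sqrt(2)*m^3 + 249*m^3/2 - 1245*m^2/2 + 391*sqrt(2)*m^2/2 - 1955*sqrt(2)*m/2 + 140*m - 700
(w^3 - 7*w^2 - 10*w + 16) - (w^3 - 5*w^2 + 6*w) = -2*w^2 - 16*w + 16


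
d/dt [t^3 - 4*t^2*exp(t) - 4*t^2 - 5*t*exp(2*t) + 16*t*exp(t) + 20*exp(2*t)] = -4*t^2*exp(t) + 3*t^2 - 10*t*exp(2*t) + 8*t*exp(t) - 8*t + 35*exp(2*t) + 16*exp(t)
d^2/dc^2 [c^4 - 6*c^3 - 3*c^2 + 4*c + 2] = 12*c^2 - 36*c - 6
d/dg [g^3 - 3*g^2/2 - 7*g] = 3*g^2 - 3*g - 7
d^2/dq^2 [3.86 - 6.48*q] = 0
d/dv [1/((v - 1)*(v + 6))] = (-2*v - 5)/(v^4 + 10*v^3 + 13*v^2 - 60*v + 36)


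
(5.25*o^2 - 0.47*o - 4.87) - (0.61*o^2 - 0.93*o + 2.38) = 4.64*o^2 + 0.46*o - 7.25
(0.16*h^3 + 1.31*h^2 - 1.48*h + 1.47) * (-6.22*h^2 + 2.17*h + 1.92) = -0.9952*h^5 - 7.801*h^4 + 12.3555*h^3 - 9.8398*h^2 + 0.3483*h + 2.8224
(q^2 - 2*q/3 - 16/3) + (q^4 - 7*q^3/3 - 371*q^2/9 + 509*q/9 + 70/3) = q^4 - 7*q^3/3 - 362*q^2/9 + 503*q/9 + 18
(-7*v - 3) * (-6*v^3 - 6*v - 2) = 42*v^4 + 18*v^3 + 42*v^2 + 32*v + 6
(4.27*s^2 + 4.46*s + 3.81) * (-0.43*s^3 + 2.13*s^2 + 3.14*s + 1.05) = -1.8361*s^5 + 7.1773*s^4 + 21.2693*s^3 + 26.6032*s^2 + 16.6464*s + 4.0005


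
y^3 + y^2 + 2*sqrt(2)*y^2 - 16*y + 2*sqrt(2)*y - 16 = (y + 1)*(y - 2*sqrt(2))*(y + 4*sqrt(2))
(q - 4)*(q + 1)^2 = q^3 - 2*q^2 - 7*q - 4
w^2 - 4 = (w - 2)*(w + 2)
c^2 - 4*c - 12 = (c - 6)*(c + 2)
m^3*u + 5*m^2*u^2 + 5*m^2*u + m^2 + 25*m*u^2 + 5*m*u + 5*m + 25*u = (m + 5)*(m + 5*u)*(m*u + 1)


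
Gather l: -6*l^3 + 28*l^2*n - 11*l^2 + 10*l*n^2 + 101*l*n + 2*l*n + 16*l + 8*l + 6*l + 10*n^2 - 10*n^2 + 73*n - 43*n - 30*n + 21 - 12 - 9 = -6*l^3 + l^2*(28*n - 11) + l*(10*n^2 + 103*n + 30)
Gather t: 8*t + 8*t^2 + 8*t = 8*t^2 + 16*t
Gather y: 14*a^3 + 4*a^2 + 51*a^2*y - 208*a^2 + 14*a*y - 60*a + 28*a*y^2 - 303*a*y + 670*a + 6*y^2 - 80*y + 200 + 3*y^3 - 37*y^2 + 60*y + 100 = 14*a^3 - 204*a^2 + 610*a + 3*y^3 + y^2*(28*a - 31) + y*(51*a^2 - 289*a - 20) + 300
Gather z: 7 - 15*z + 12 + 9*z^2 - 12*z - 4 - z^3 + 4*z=-z^3 + 9*z^2 - 23*z + 15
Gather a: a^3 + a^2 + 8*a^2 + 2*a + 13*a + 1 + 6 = a^3 + 9*a^2 + 15*a + 7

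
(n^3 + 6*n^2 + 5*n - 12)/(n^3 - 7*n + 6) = (n + 4)/(n - 2)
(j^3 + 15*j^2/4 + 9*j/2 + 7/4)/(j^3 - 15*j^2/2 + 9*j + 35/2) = (4*j^2 + 11*j + 7)/(2*(2*j^2 - 17*j + 35))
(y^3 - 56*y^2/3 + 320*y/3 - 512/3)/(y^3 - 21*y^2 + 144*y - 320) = (y - 8/3)/(y - 5)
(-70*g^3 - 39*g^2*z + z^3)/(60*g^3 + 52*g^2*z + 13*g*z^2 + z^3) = (-7*g + z)/(6*g + z)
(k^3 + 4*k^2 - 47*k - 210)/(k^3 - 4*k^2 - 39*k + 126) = (k + 5)/(k - 3)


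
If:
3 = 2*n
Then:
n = 3/2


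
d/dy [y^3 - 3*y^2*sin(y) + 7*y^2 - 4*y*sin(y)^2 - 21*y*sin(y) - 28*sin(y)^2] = -3*y^2*cos(y) + 3*y^2 - 6*y*sin(y) - 4*y*sin(2*y) - 21*y*cos(y) + 14*y - 4*sin(y)^2 - 21*sin(y) - 28*sin(2*y)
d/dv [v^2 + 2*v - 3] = 2*v + 2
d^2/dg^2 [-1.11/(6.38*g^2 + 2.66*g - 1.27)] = (90.363768*g^2 + 37.675176*g - 1.11*(12.76*g + 2.66)*(25.52*g + 5.32) - 17.987772)/(6.38*g^2 + 2.66*g - 1.27)^3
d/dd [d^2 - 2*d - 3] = 2*d - 2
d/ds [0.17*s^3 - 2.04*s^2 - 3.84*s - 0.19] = 0.51*s^2 - 4.08*s - 3.84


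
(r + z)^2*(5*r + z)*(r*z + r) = 5*r^4*z + 5*r^4 + 11*r^3*z^2 + 11*r^3*z + 7*r^2*z^3 + 7*r^2*z^2 + r*z^4 + r*z^3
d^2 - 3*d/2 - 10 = (d - 4)*(d + 5/2)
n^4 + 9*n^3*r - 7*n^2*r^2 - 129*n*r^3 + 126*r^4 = (n - 3*r)*(n - r)*(n + 6*r)*(n + 7*r)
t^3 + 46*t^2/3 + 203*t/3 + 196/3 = (t + 4/3)*(t + 7)^2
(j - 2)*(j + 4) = j^2 + 2*j - 8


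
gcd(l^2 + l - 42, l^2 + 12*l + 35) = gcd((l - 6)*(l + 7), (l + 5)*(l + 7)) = l + 7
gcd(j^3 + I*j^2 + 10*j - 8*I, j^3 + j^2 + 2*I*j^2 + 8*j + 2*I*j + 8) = j^2 + 2*I*j + 8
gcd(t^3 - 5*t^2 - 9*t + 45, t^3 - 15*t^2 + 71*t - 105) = t^2 - 8*t + 15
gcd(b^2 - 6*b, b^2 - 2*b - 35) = 1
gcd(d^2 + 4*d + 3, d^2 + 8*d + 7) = d + 1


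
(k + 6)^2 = k^2 + 12*k + 36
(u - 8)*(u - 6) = u^2 - 14*u + 48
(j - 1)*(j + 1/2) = j^2 - j/2 - 1/2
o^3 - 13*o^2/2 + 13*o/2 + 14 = (o - 4)*(o - 7/2)*(o + 1)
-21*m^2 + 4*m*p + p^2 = (-3*m + p)*(7*m + p)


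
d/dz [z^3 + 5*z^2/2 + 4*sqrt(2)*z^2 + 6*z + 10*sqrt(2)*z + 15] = 3*z^2 + 5*z + 8*sqrt(2)*z + 6 + 10*sqrt(2)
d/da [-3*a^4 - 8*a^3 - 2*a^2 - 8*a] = -12*a^3 - 24*a^2 - 4*a - 8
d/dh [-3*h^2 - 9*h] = -6*h - 9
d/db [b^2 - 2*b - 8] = 2*b - 2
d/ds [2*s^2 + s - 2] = 4*s + 1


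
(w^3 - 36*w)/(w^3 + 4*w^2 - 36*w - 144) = w/(w + 4)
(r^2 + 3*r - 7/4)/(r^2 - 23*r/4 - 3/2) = (-4*r^2 - 12*r + 7)/(-4*r^2 + 23*r + 6)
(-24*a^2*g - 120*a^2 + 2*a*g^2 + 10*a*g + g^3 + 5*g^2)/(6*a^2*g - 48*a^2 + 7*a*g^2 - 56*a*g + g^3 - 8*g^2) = (-4*a*g - 20*a + g^2 + 5*g)/(a*g - 8*a + g^2 - 8*g)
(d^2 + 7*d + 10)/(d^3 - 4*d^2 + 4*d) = (d^2 + 7*d + 10)/(d*(d^2 - 4*d + 4))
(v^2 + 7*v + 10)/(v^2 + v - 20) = (v + 2)/(v - 4)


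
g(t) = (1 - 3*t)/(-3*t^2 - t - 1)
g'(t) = (1 - 3*t)*(6*t + 1)/(-3*t^2 - t - 1)^2 - 3/(-3*t^2 - t - 1) = (9*t^2 + 3*t - (3*t - 1)*(6*t + 1) + 3)/(3*t^2 + t + 1)^2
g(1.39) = 0.39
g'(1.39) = -0.08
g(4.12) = 0.20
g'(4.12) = -0.04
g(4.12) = 0.20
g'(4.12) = -0.04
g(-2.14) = -0.59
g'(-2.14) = -0.32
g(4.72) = 0.18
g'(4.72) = -0.03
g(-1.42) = -0.93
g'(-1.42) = -0.72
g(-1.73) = -0.75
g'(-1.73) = -0.49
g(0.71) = 0.35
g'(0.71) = 0.36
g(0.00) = -1.00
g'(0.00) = 4.00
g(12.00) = 0.08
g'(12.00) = -0.00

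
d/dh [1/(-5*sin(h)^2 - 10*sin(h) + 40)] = 2*(sin(h) + 1)*cos(h)/(5*(sin(h)^2 + 2*sin(h) - 8)^2)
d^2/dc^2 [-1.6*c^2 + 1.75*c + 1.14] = -3.20000000000000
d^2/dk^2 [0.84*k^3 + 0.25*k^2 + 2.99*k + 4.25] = 5.04*k + 0.5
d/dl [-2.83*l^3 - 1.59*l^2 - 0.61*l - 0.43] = -8.49*l^2 - 3.18*l - 0.61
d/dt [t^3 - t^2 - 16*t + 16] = 3*t^2 - 2*t - 16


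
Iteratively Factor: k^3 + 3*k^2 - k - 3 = (k + 3)*(k^2 - 1) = (k + 1)*(k + 3)*(k - 1)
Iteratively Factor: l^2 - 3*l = (l)*(l - 3)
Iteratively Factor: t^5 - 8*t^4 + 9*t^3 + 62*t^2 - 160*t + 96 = (t - 1)*(t^4 - 7*t^3 + 2*t^2 + 64*t - 96) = (t - 1)*(t + 3)*(t^3 - 10*t^2 + 32*t - 32) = (t - 2)*(t - 1)*(t + 3)*(t^2 - 8*t + 16) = (t - 4)*(t - 2)*(t - 1)*(t + 3)*(t - 4)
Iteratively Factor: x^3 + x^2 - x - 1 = (x + 1)*(x^2 - 1) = (x - 1)*(x + 1)*(x + 1)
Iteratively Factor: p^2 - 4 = (p + 2)*(p - 2)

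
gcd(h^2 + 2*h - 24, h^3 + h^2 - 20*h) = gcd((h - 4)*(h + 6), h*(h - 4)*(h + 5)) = h - 4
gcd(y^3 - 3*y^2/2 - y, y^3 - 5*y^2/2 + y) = y^2 - 2*y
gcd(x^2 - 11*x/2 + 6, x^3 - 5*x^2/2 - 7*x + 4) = x - 4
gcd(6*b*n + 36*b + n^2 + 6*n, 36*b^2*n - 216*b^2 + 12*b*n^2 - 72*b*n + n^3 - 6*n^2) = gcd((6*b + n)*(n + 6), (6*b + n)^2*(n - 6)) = 6*b + n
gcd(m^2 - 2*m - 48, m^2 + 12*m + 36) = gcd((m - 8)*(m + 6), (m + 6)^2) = m + 6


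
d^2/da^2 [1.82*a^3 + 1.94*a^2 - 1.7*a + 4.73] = 10.92*a + 3.88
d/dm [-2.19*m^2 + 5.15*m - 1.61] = 5.15 - 4.38*m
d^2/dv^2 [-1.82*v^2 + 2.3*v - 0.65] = -3.64000000000000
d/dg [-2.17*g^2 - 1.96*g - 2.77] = -4.34*g - 1.96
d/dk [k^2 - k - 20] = 2*k - 1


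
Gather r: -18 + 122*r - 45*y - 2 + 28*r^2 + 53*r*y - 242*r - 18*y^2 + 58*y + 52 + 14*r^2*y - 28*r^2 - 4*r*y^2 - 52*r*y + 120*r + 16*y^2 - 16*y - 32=14*r^2*y + r*(-4*y^2 + y) - 2*y^2 - 3*y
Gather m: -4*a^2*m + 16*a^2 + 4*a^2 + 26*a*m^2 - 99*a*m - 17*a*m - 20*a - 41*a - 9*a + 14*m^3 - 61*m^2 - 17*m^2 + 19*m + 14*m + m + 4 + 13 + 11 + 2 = 20*a^2 - 70*a + 14*m^3 + m^2*(26*a - 78) + m*(-4*a^2 - 116*a + 34) + 30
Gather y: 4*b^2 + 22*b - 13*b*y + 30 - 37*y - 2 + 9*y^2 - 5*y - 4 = 4*b^2 + 22*b + 9*y^2 + y*(-13*b - 42) + 24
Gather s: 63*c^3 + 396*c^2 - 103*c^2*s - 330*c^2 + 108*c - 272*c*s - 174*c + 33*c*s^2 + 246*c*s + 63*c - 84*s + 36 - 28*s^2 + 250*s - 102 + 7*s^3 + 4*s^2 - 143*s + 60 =63*c^3 + 66*c^2 - 3*c + 7*s^3 + s^2*(33*c - 24) + s*(-103*c^2 - 26*c + 23) - 6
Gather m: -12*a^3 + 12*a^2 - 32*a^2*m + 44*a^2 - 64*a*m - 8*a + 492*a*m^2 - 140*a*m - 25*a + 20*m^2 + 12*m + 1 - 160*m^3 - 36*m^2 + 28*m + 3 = -12*a^3 + 56*a^2 - 33*a - 160*m^3 + m^2*(492*a - 16) + m*(-32*a^2 - 204*a + 40) + 4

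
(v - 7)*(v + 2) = v^2 - 5*v - 14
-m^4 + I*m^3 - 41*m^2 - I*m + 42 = (m - 7*I)*(m + 6*I)*(I*m - I)*(I*m + I)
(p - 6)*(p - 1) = p^2 - 7*p + 6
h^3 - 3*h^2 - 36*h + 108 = (h - 6)*(h - 3)*(h + 6)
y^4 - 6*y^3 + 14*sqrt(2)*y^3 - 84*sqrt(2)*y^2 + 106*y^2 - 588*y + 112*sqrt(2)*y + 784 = (y - 4)*(y - 2)*(y + 7*sqrt(2))^2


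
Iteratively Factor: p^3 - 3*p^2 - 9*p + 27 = (p - 3)*(p^2 - 9) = (p - 3)^2*(p + 3)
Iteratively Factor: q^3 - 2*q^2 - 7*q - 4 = (q + 1)*(q^2 - 3*q - 4) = (q + 1)^2*(q - 4)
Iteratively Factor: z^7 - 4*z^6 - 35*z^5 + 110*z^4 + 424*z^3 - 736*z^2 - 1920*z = (z - 5)*(z^6 + z^5 - 30*z^4 - 40*z^3 + 224*z^2 + 384*z) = (z - 5)*(z - 4)*(z^5 + 5*z^4 - 10*z^3 - 80*z^2 - 96*z) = (z - 5)*(z - 4)*(z + 3)*(z^4 + 2*z^3 - 16*z^2 - 32*z) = (z - 5)*(z - 4)*(z + 2)*(z + 3)*(z^3 - 16*z) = (z - 5)*(z - 4)*(z + 2)*(z + 3)*(z + 4)*(z^2 - 4*z) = (z - 5)*(z - 4)^2*(z + 2)*(z + 3)*(z + 4)*(z)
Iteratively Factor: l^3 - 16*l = (l + 4)*(l^2 - 4*l) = (l - 4)*(l + 4)*(l)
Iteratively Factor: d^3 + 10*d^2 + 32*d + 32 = (d + 4)*(d^2 + 6*d + 8) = (d + 4)^2*(d + 2)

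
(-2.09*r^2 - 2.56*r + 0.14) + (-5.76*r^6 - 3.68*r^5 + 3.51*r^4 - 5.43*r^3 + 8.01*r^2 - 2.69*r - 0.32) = -5.76*r^6 - 3.68*r^5 + 3.51*r^4 - 5.43*r^3 + 5.92*r^2 - 5.25*r - 0.18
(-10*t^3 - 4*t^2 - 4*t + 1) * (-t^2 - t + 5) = 10*t^5 + 14*t^4 - 42*t^3 - 17*t^2 - 21*t + 5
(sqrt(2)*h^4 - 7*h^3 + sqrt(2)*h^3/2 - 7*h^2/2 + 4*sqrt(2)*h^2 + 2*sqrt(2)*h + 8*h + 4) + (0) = sqrt(2)*h^4 - 7*h^3 + sqrt(2)*h^3/2 - 7*h^2/2 + 4*sqrt(2)*h^2 + 2*sqrt(2)*h + 8*h + 4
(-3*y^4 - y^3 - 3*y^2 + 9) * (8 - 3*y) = 9*y^5 - 21*y^4 + y^3 - 24*y^2 - 27*y + 72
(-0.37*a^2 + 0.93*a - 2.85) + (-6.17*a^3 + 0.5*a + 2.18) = -6.17*a^3 - 0.37*a^2 + 1.43*a - 0.67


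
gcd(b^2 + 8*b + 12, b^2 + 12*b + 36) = b + 6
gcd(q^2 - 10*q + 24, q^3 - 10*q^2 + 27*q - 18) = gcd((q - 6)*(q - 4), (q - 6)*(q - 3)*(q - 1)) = q - 6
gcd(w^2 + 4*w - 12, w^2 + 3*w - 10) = w - 2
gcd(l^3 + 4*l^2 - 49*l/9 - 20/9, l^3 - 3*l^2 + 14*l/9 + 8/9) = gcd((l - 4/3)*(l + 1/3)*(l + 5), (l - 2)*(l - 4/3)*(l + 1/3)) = l^2 - l - 4/9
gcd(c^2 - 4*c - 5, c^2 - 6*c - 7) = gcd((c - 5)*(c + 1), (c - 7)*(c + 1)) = c + 1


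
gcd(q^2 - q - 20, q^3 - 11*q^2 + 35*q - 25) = q - 5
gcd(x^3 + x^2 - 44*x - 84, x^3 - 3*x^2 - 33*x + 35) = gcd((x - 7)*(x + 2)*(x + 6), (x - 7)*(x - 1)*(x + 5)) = x - 7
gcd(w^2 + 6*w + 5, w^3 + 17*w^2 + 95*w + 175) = w + 5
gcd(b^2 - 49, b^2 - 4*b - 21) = b - 7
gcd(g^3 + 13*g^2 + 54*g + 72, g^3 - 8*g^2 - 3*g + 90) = g + 3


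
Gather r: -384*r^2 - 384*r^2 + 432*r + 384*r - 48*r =-768*r^2 + 768*r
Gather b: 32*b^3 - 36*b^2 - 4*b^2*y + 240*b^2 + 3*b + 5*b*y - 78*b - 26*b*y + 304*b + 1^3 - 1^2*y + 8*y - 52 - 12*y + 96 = 32*b^3 + b^2*(204 - 4*y) + b*(229 - 21*y) - 5*y + 45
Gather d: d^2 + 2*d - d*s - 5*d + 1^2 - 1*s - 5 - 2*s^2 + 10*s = d^2 + d*(-s - 3) - 2*s^2 + 9*s - 4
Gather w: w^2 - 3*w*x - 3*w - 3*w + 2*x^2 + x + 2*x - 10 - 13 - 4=w^2 + w*(-3*x - 6) + 2*x^2 + 3*x - 27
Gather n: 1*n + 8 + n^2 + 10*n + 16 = n^2 + 11*n + 24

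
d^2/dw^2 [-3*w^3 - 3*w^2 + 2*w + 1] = -18*w - 6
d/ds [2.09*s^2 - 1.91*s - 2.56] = 4.18*s - 1.91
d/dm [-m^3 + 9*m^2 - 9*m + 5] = -3*m^2 + 18*m - 9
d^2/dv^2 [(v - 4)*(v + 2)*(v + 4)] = 6*v + 4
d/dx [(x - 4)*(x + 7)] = 2*x + 3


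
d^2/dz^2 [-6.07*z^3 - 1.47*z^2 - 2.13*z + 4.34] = -36.42*z - 2.94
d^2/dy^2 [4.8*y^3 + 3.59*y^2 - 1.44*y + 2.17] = 28.8*y + 7.18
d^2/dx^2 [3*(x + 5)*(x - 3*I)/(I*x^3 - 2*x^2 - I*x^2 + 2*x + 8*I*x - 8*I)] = (-6*I*x^6 + x^5*(-54 - 90*I) + x^4*(-270 + 126*I) + x^3*(750 - 1434*I) + x^2*(-1926 + 324*I) + x*(792 - 5004*I) - 6312 - 576*I)/(x^9 + x^8*(-3 + 6*I) + x^7*(15 - 18*I) + x^6*(-37 + 106*I) + x^5*(132 - 270*I) + x^4*(-300 + 648*I) + x^3*(800 - 1240*I) + x^2*(-1632 + 1152*I) + x*(1536 - 384*I) - 512)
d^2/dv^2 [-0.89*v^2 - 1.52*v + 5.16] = -1.78000000000000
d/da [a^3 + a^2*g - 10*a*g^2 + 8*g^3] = 3*a^2 + 2*a*g - 10*g^2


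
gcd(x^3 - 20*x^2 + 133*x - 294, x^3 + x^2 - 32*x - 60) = x - 6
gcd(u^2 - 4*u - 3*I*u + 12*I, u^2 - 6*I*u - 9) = u - 3*I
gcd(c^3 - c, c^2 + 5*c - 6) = c - 1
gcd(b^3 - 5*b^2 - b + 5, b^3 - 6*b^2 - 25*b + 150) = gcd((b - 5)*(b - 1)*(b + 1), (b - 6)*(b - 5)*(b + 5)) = b - 5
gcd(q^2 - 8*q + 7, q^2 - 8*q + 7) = q^2 - 8*q + 7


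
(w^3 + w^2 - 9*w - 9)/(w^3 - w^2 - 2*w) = (w^2 - 9)/(w*(w - 2))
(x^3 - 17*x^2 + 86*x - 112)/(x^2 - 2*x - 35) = (x^2 - 10*x + 16)/(x + 5)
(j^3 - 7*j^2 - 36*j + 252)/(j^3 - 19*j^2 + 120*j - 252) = (j + 6)/(j - 6)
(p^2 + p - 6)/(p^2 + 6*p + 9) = (p - 2)/(p + 3)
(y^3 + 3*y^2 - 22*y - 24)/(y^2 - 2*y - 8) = (y^2 + 7*y + 6)/(y + 2)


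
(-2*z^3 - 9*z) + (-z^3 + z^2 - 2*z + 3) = -3*z^3 + z^2 - 11*z + 3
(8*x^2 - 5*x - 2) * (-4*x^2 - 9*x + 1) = -32*x^4 - 52*x^3 + 61*x^2 + 13*x - 2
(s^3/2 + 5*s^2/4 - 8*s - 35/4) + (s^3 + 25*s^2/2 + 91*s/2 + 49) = 3*s^3/2 + 55*s^2/4 + 75*s/2 + 161/4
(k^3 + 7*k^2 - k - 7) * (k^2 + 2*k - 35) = k^5 + 9*k^4 - 22*k^3 - 254*k^2 + 21*k + 245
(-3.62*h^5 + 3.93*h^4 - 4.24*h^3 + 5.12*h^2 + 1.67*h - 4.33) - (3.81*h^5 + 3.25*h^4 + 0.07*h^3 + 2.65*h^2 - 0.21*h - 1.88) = -7.43*h^5 + 0.68*h^4 - 4.31*h^3 + 2.47*h^2 + 1.88*h - 2.45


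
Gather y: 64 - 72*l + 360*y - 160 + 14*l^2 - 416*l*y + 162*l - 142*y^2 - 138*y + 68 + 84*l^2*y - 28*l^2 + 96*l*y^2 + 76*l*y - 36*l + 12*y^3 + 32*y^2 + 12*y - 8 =-14*l^2 + 54*l + 12*y^3 + y^2*(96*l - 110) + y*(84*l^2 - 340*l + 234) - 36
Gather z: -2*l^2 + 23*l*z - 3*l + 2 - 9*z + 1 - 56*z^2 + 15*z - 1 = -2*l^2 - 3*l - 56*z^2 + z*(23*l + 6) + 2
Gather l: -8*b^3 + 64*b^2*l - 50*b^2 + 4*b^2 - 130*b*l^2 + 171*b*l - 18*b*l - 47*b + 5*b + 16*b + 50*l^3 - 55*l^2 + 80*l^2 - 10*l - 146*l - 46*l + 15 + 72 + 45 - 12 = -8*b^3 - 46*b^2 - 26*b + 50*l^3 + l^2*(25 - 130*b) + l*(64*b^2 + 153*b - 202) + 120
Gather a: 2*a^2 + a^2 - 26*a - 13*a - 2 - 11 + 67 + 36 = 3*a^2 - 39*a + 90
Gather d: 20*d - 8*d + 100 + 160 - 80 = 12*d + 180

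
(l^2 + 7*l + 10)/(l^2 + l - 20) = (l + 2)/(l - 4)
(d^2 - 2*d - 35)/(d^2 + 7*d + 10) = (d - 7)/(d + 2)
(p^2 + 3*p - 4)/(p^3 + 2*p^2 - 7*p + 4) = 1/(p - 1)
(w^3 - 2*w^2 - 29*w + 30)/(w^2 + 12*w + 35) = (w^2 - 7*w + 6)/(w + 7)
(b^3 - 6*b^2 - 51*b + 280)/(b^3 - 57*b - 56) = (b - 5)/(b + 1)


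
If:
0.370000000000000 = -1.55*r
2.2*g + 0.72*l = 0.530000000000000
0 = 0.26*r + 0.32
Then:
No Solution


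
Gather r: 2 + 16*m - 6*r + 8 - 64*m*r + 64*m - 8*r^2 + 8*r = 80*m - 8*r^2 + r*(2 - 64*m) + 10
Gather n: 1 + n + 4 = n + 5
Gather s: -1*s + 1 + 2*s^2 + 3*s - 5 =2*s^2 + 2*s - 4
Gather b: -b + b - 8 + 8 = 0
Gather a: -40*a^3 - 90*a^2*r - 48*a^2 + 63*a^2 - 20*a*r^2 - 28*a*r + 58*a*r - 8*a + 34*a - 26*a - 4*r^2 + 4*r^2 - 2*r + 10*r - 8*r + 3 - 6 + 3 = -40*a^3 + a^2*(15 - 90*r) + a*(-20*r^2 + 30*r)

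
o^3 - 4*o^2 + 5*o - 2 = (o - 2)*(o - 1)^2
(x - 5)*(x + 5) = x^2 - 25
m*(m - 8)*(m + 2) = m^3 - 6*m^2 - 16*m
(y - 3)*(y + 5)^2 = y^3 + 7*y^2 - 5*y - 75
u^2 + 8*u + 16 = (u + 4)^2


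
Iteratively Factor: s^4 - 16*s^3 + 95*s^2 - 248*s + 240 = (s - 5)*(s^3 - 11*s^2 + 40*s - 48) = (s - 5)*(s - 3)*(s^2 - 8*s + 16) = (s - 5)*(s - 4)*(s - 3)*(s - 4)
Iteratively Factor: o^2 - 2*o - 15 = (o + 3)*(o - 5)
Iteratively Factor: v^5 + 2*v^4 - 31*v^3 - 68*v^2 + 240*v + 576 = (v + 3)*(v^4 - v^3 - 28*v^2 + 16*v + 192) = (v + 3)^2*(v^3 - 4*v^2 - 16*v + 64) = (v - 4)*(v + 3)^2*(v^2 - 16) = (v - 4)^2*(v + 3)^2*(v + 4)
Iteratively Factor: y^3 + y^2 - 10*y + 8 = (y - 2)*(y^2 + 3*y - 4) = (y - 2)*(y - 1)*(y + 4)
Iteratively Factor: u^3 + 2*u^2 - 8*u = (u)*(u^2 + 2*u - 8) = u*(u - 2)*(u + 4)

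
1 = 1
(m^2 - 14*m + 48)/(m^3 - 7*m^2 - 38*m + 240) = (m - 6)/(m^2 + m - 30)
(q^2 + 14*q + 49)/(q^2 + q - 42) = (q + 7)/(q - 6)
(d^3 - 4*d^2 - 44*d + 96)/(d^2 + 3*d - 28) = (d^3 - 4*d^2 - 44*d + 96)/(d^2 + 3*d - 28)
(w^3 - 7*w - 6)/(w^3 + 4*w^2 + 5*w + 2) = (w - 3)/(w + 1)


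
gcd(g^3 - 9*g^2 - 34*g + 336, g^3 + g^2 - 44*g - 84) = g^2 - g - 42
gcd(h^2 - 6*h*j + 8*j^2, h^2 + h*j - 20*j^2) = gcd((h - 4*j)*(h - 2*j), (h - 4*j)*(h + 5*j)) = h - 4*j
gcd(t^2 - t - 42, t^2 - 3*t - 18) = 1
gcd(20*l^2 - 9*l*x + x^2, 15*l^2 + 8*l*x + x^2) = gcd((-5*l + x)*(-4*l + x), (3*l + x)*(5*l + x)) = 1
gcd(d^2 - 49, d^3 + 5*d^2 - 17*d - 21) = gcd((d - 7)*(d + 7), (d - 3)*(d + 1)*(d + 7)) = d + 7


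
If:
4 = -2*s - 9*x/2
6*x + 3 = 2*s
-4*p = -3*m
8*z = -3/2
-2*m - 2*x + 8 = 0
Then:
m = 14/3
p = 7/2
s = -1/2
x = -2/3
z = -3/16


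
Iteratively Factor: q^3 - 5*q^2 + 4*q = (q - 4)*(q^2 - q) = (q - 4)*(q - 1)*(q)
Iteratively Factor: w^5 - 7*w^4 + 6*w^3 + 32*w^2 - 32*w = (w)*(w^4 - 7*w^3 + 6*w^2 + 32*w - 32) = w*(w + 2)*(w^3 - 9*w^2 + 24*w - 16) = w*(w - 1)*(w + 2)*(w^2 - 8*w + 16) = w*(w - 4)*(w - 1)*(w + 2)*(w - 4)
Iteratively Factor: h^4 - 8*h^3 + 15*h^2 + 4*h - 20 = (h - 5)*(h^3 - 3*h^2 + 4) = (h - 5)*(h - 2)*(h^2 - h - 2) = (h - 5)*(h - 2)*(h + 1)*(h - 2)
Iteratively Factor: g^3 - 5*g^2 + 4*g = (g - 4)*(g^2 - g) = g*(g - 4)*(g - 1)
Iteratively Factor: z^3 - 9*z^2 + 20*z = (z - 4)*(z^2 - 5*z) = (z - 5)*(z - 4)*(z)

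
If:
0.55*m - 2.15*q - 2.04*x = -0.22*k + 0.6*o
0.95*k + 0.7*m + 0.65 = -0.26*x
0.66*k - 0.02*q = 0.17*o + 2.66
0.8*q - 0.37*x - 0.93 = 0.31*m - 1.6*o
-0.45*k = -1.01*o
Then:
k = 4.40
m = -7.87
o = 1.96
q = -4.59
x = 2.62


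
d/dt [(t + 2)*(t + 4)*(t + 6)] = 3*t^2 + 24*t + 44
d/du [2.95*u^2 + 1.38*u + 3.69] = 5.9*u + 1.38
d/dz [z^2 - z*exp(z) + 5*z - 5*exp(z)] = -z*exp(z) + 2*z - 6*exp(z) + 5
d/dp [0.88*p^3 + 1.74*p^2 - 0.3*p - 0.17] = 2.64*p^2 + 3.48*p - 0.3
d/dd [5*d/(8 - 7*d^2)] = 5*(7*d^2 + 8)/(7*d^2 - 8)^2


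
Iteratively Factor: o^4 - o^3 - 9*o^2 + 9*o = (o)*(o^3 - o^2 - 9*o + 9) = o*(o + 3)*(o^2 - 4*o + 3) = o*(o - 1)*(o + 3)*(o - 3)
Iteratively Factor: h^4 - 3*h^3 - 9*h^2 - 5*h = (h - 5)*(h^3 + 2*h^2 + h) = (h - 5)*(h + 1)*(h^2 + h) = h*(h - 5)*(h + 1)*(h + 1)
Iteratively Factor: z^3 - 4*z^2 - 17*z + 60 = (z - 5)*(z^2 + z - 12) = (z - 5)*(z + 4)*(z - 3)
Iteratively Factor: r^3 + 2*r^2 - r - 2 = (r - 1)*(r^2 + 3*r + 2) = (r - 1)*(r + 1)*(r + 2)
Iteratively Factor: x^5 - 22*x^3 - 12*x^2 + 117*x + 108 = (x + 3)*(x^4 - 3*x^3 - 13*x^2 + 27*x + 36) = (x + 1)*(x + 3)*(x^3 - 4*x^2 - 9*x + 36) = (x - 4)*(x + 1)*(x + 3)*(x^2 - 9) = (x - 4)*(x - 3)*(x + 1)*(x + 3)*(x + 3)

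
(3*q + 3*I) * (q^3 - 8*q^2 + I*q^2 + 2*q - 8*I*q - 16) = 3*q^4 - 24*q^3 + 6*I*q^3 + 3*q^2 - 48*I*q^2 - 24*q + 6*I*q - 48*I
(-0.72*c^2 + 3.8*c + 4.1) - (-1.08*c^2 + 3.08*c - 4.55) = 0.36*c^2 + 0.72*c + 8.65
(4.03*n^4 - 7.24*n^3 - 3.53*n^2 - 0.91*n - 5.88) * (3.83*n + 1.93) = 15.4349*n^5 - 19.9513*n^4 - 27.4931*n^3 - 10.2982*n^2 - 24.2767*n - 11.3484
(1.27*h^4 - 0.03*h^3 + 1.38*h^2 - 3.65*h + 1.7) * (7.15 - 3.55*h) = -4.5085*h^5 + 9.187*h^4 - 5.1135*h^3 + 22.8245*h^2 - 32.1325*h + 12.155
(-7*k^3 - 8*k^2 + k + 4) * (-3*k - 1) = 21*k^4 + 31*k^3 + 5*k^2 - 13*k - 4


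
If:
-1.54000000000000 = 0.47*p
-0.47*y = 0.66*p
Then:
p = -3.28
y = 4.60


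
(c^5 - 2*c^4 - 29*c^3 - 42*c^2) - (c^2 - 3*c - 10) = c^5 - 2*c^4 - 29*c^3 - 43*c^2 + 3*c + 10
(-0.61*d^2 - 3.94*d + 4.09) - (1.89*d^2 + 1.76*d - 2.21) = -2.5*d^2 - 5.7*d + 6.3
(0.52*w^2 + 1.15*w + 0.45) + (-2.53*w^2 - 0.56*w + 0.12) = -2.01*w^2 + 0.59*w + 0.57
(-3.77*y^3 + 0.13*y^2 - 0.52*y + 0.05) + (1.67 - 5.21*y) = -3.77*y^3 + 0.13*y^2 - 5.73*y + 1.72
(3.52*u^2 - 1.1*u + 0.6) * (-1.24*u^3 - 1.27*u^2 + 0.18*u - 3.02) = -4.3648*u^5 - 3.1064*u^4 + 1.2866*u^3 - 11.5904*u^2 + 3.43*u - 1.812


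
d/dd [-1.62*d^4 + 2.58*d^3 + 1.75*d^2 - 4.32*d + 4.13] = -6.48*d^3 + 7.74*d^2 + 3.5*d - 4.32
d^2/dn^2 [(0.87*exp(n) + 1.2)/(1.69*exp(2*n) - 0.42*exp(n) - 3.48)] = (2.484807*exp(4*n) + 14.326806*exp(3*n) + 28.144584*exp(2*n) + 27.169848*exp(n) + 8.782128)*exp(n)/(4.826809*exp(6*n) - 3.598686*exp(5*n) - 28.923336*exp(4*n) + 14.746536*exp(3*n) + 59.558112*exp(2*n) - 15.259104*exp(n) - 42.144192)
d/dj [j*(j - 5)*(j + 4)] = 3*j^2 - 2*j - 20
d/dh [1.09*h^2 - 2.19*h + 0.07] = 2.18*h - 2.19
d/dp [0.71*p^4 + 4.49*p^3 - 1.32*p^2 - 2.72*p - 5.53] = 2.84*p^3 + 13.47*p^2 - 2.64*p - 2.72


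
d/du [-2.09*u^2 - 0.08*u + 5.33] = -4.18*u - 0.08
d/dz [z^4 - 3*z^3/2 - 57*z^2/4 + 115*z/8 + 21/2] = 4*z^3 - 9*z^2/2 - 57*z/2 + 115/8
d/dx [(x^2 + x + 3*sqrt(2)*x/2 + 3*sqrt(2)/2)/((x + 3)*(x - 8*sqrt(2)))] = (-19*sqrt(2)*x^2 + 4*x^2 - 102*sqrt(2)*x - 96 - 57*sqrt(2))/(2*(x^4 - 16*sqrt(2)*x^3 + 6*x^3 - 96*sqrt(2)*x^2 + 137*x^2 - 144*sqrt(2)*x + 768*x + 1152))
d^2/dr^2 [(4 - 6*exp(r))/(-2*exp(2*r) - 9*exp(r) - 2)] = (24*exp(4*r) - 172*exp(3*r) - 360*exp(2*r) - 368*exp(r) + 96)*exp(r)/(8*exp(6*r) + 108*exp(5*r) + 510*exp(4*r) + 945*exp(3*r) + 510*exp(2*r) + 108*exp(r) + 8)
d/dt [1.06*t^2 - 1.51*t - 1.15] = 2.12*t - 1.51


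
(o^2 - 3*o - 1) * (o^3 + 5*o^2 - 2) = o^5 + 2*o^4 - 16*o^3 - 7*o^2 + 6*o + 2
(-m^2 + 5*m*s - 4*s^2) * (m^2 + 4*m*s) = -m^4 + m^3*s + 16*m^2*s^2 - 16*m*s^3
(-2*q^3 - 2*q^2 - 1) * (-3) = 6*q^3 + 6*q^2 + 3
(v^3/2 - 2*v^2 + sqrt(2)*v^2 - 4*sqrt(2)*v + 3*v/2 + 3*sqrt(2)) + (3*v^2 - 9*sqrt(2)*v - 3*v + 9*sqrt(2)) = v^3/2 + v^2 + sqrt(2)*v^2 - 13*sqrt(2)*v - 3*v/2 + 12*sqrt(2)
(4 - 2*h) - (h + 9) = -3*h - 5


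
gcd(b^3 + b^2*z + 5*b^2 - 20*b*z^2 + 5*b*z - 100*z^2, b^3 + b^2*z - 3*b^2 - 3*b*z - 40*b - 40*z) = b + 5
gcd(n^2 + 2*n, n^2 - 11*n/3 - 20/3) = 1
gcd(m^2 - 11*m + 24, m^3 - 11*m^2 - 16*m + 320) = m - 8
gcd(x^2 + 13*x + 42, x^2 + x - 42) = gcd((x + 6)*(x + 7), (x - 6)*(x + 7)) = x + 7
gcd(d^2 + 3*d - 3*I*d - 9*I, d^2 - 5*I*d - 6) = d - 3*I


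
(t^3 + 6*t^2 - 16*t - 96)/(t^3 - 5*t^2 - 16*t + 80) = (t + 6)/(t - 5)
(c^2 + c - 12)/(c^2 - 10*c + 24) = (c^2 + c - 12)/(c^2 - 10*c + 24)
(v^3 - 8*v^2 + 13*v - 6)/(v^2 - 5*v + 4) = (v^2 - 7*v + 6)/(v - 4)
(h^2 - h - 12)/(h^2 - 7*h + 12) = (h + 3)/(h - 3)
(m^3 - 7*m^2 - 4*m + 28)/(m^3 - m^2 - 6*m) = (m^2 - 9*m + 14)/(m*(m - 3))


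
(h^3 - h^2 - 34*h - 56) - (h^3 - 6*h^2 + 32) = 5*h^2 - 34*h - 88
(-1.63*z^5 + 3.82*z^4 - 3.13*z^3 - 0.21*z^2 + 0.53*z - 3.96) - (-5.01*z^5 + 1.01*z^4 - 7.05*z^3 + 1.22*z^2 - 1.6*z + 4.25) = 3.38*z^5 + 2.81*z^4 + 3.92*z^3 - 1.43*z^2 + 2.13*z - 8.21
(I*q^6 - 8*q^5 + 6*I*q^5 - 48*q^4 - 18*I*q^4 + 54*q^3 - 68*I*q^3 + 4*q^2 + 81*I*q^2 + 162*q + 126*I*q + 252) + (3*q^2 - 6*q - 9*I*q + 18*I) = I*q^6 - 8*q^5 + 6*I*q^5 - 48*q^4 - 18*I*q^4 + 54*q^3 - 68*I*q^3 + 7*q^2 + 81*I*q^2 + 156*q + 117*I*q + 252 + 18*I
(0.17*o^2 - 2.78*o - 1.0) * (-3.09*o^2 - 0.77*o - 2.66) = -0.5253*o^4 + 8.4593*o^3 + 4.7784*o^2 + 8.1648*o + 2.66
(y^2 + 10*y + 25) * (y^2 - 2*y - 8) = y^4 + 8*y^3 - 3*y^2 - 130*y - 200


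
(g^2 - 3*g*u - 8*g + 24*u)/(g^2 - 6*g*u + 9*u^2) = (8 - g)/(-g + 3*u)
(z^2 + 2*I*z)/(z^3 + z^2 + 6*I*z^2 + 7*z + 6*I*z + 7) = z*(z + 2*I)/(z^3 + z^2*(1 + 6*I) + z*(7 + 6*I) + 7)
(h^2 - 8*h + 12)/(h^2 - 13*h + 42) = (h - 2)/(h - 7)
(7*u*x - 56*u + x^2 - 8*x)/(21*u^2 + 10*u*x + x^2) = (x - 8)/(3*u + x)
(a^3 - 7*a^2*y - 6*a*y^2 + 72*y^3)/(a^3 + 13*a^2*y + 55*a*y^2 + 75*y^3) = (a^2 - 10*a*y + 24*y^2)/(a^2 + 10*a*y + 25*y^2)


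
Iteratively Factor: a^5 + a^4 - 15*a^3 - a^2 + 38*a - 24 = (a - 3)*(a^4 + 4*a^3 - 3*a^2 - 10*a + 8) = (a - 3)*(a - 1)*(a^3 + 5*a^2 + 2*a - 8) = (a - 3)*(a - 1)*(a + 2)*(a^2 + 3*a - 4) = (a - 3)*(a - 1)^2*(a + 2)*(a + 4)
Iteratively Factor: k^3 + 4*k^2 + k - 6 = (k - 1)*(k^2 + 5*k + 6) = (k - 1)*(k + 2)*(k + 3)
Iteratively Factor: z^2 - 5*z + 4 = (z - 1)*(z - 4)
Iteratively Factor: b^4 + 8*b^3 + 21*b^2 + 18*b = (b)*(b^3 + 8*b^2 + 21*b + 18) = b*(b + 3)*(b^2 + 5*b + 6) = b*(b + 3)^2*(b + 2)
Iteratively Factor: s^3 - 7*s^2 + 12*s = (s - 4)*(s^2 - 3*s) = (s - 4)*(s - 3)*(s)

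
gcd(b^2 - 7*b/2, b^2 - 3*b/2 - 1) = 1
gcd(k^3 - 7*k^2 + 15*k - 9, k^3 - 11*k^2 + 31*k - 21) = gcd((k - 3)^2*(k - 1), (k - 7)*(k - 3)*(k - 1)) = k^2 - 4*k + 3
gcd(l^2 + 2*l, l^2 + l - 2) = l + 2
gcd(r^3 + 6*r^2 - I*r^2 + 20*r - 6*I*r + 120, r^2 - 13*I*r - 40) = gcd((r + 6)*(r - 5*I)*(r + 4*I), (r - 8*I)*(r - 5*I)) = r - 5*I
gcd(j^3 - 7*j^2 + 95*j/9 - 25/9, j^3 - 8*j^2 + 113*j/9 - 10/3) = j^2 - 2*j + 5/9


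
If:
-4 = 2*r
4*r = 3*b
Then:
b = -8/3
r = -2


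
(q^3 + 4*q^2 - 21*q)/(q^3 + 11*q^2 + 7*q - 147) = q/(q + 7)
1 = 1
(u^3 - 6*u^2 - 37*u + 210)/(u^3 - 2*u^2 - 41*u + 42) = (u - 5)/(u - 1)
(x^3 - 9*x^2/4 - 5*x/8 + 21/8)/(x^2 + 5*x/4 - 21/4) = (2*x^2 - x - 3)/(2*(x + 3))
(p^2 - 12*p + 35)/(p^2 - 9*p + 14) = (p - 5)/(p - 2)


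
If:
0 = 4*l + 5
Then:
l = -5/4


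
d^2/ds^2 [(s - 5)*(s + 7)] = 2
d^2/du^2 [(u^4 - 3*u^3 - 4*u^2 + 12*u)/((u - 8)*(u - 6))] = 2*(u^6 - 42*u^5 + 732*u^4 - 5864*u^3 + 20448*u^2 - 22464*u - 1152)/(u^6 - 42*u^5 + 732*u^4 - 6776*u^3 + 35136*u^2 - 96768*u + 110592)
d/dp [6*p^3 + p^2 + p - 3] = 18*p^2 + 2*p + 1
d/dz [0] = 0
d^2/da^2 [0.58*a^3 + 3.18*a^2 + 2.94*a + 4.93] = 3.48*a + 6.36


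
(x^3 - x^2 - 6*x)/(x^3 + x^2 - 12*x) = (x + 2)/(x + 4)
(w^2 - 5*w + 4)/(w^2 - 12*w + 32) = (w - 1)/(w - 8)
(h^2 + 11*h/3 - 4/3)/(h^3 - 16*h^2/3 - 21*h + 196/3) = (3*h - 1)/(3*h^2 - 28*h + 49)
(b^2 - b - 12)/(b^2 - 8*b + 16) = (b + 3)/(b - 4)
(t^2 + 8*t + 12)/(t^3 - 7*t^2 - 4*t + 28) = (t + 6)/(t^2 - 9*t + 14)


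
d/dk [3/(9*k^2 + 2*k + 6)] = 6*(-9*k - 1)/(9*k^2 + 2*k + 6)^2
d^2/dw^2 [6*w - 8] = 0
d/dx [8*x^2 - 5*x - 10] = 16*x - 5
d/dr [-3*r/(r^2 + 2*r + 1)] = 3*(r - 1)/(r^3 + 3*r^2 + 3*r + 1)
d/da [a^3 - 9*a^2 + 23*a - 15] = 3*a^2 - 18*a + 23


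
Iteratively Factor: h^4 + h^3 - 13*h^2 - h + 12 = (h + 1)*(h^3 - 13*h + 12) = (h - 1)*(h + 1)*(h^2 + h - 12) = (h - 1)*(h + 1)*(h + 4)*(h - 3)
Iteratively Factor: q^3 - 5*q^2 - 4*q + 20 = (q - 5)*(q^2 - 4) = (q - 5)*(q + 2)*(q - 2)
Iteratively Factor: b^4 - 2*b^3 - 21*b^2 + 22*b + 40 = (b + 4)*(b^3 - 6*b^2 + 3*b + 10) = (b - 2)*(b + 4)*(b^2 - 4*b - 5) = (b - 5)*(b - 2)*(b + 4)*(b + 1)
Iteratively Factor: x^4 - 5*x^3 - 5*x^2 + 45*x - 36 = (x + 3)*(x^3 - 8*x^2 + 19*x - 12) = (x - 4)*(x + 3)*(x^2 - 4*x + 3) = (x - 4)*(x - 3)*(x + 3)*(x - 1)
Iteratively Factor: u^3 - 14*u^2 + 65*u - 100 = (u - 5)*(u^2 - 9*u + 20) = (u - 5)*(u - 4)*(u - 5)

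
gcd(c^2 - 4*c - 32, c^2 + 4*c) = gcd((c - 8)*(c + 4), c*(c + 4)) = c + 4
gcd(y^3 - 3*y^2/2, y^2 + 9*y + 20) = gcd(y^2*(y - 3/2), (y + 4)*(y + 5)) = 1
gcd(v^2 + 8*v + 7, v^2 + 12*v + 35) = v + 7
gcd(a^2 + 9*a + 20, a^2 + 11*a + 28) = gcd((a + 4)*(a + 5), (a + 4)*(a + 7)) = a + 4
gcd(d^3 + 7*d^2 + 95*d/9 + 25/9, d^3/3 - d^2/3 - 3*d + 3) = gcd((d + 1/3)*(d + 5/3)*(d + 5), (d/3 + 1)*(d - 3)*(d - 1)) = 1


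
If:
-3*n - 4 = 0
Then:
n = -4/3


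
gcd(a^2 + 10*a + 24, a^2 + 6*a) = a + 6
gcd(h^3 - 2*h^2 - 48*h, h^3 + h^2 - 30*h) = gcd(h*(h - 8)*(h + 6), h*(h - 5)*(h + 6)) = h^2 + 6*h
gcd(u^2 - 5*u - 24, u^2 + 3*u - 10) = 1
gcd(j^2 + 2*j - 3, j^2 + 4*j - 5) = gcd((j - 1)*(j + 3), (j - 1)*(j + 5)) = j - 1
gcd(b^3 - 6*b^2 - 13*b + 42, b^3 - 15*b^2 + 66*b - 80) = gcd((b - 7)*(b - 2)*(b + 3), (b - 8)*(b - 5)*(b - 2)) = b - 2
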